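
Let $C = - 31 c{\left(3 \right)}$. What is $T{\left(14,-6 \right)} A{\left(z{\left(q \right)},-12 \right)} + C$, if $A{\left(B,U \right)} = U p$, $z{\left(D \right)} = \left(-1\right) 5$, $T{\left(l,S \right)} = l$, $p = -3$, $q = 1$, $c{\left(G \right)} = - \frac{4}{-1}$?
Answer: $380$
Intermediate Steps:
$c{\left(G \right)} = 4$ ($c{\left(G \right)} = \left(-4\right) \left(-1\right) = 4$)
$z{\left(D \right)} = -5$
$A{\left(B,U \right)} = - 3 U$ ($A{\left(B,U \right)} = U \left(-3\right) = - 3 U$)
$C = -124$ ($C = \left(-31\right) 4 = -124$)
$T{\left(14,-6 \right)} A{\left(z{\left(q \right)},-12 \right)} + C = 14 \left(\left(-3\right) \left(-12\right)\right) - 124 = 14 \cdot 36 - 124 = 504 - 124 = 380$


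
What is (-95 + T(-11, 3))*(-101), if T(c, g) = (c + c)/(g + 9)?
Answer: 58681/6 ≈ 9780.2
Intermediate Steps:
T(c, g) = 2*c/(9 + g) (T(c, g) = (2*c)/(9 + g) = 2*c/(9 + g))
(-95 + T(-11, 3))*(-101) = (-95 + 2*(-11)/(9 + 3))*(-101) = (-95 + 2*(-11)/12)*(-101) = (-95 + 2*(-11)*(1/12))*(-101) = (-95 - 11/6)*(-101) = -581/6*(-101) = 58681/6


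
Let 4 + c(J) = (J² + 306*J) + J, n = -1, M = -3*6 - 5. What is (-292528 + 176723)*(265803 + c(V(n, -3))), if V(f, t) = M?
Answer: -30024414935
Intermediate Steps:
M = -23 (M = -18 - 5 = -23)
V(f, t) = -23
c(J) = -4 + J² + 307*J (c(J) = -4 + ((J² + 306*J) + J) = -4 + (J² + 307*J) = -4 + J² + 307*J)
(-292528 + 176723)*(265803 + c(V(n, -3))) = (-292528 + 176723)*(265803 + (-4 + (-23)² + 307*(-23))) = -115805*(265803 + (-4 + 529 - 7061)) = -115805*(265803 - 6536) = -115805*259267 = -30024414935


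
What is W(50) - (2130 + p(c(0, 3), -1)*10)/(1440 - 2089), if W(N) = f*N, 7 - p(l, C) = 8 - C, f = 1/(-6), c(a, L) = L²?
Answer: -9895/1947 ≈ -5.0822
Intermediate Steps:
f = -⅙ ≈ -0.16667
p(l, C) = -1 + C (p(l, C) = 7 - (8 - C) = 7 + (-8 + C) = -1 + C)
W(N) = -N/6
W(50) - (2130 + p(c(0, 3), -1)*10)/(1440 - 2089) = -⅙*50 - (2130 + (-1 - 1)*10)/(1440 - 2089) = -25/3 - (2130 - 2*10)/(-649) = -25/3 - (2130 - 20)*(-1)/649 = -25/3 - 2110*(-1)/649 = -25/3 - 1*(-2110/649) = -25/3 + 2110/649 = -9895/1947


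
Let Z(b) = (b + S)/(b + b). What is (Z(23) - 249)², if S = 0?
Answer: 247009/4 ≈ 61752.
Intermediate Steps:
Z(b) = ½ (Z(b) = (b + 0)/(b + b) = b/((2*b)) = b*(1/(2*b)) = ½)
(Z(23) - 249)² = (½ - 249)² = (-497/2)² = 247009/4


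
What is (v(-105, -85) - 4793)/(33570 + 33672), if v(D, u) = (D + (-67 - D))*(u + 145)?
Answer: -1259/9606 ≈ -0.13106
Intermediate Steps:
v(D, u) = -9715 - 67*u (v(D, u) = -67*(145 + u) = -9715 - 67*u)
(v(-105, -85) - 4793)/(33570 + 33672) = ((-9715 - 67*(-85)) - 4793)/(33570 + 33672) = ((-9715 + 5695) - 4793)/67242 = (-4020 - 4793)*(1/67242) = -8813*1/67242 = -1259/9606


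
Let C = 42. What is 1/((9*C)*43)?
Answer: 1/16254 ≈ 6.1523e-5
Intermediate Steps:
1/((9*C)*43) = 1/((9*42)*43) = 1/(378*43) = 1/16254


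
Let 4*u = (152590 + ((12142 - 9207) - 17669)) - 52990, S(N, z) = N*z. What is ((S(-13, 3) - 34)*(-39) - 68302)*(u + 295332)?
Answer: -41439364135/2 ≈ -2.0720e+10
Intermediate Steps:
u = 42433/2 (u = ((152590 + ((12142 - 9207) - 17669)) - 52990)/4 = ((152590 + (2935 - 17669)) - 52990)/4 = ((152590 - 14734) - 52990)/4 = (137856 - 52990)/4 = (¼)*84866 = 42433/2 ≈ 21217.)
((S(-13, 3) - 34)*(-39) - 68302)*(u + 295332) = ((-13*3 - 34)*(-39) - 68302)*(42433/2 + 295332) = ((-39 - 34)*(-39) - 68302)*(633097/2) = (-73*(-39) - 68302)*(633097/2) = (2847 - 68302)*(633097/2) = -65455*633097/2 = -41439364135/2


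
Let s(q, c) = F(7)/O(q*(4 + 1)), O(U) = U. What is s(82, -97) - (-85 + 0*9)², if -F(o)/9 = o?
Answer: -2962313/410 ≈ -7225.2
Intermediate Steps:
F(o) = -9*o
s(q, c) = -63/(5*q) (s(q, c) = (-9*7)/((q*(4 + 1))) = -63*1/(5*q) = -63/(5*q))
s(82, -97) - (-85 + 0*9)² = -63/5/82 - (-85 + 0*9)² = -63/5*1/82 - (-85 + 0)² = -63/410 - 1*(-85)² = -63/410 - 1*7225 = -63/410 - 7225 = -2962313/410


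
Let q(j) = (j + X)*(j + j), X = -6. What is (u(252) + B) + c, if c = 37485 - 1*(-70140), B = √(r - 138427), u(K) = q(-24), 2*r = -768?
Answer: 109065 + I*√138811 ≈ 1.0907e+5 + 372.57*I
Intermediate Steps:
r = -384 (r = (½)*(-768) = -384)
q(j) = 2*j*(-6 + j) (q(j) = (j - 6)*(j + j) = (-6 + j)*(2*j) = 2*j*(-6 + j))
u(K) = 1440 (u(K) = 2*(-24)*(-6 - 24) = 2*(-24)*(-30) = 1440)
B = I*√138811 (B = √(-384 - 138427) = √(-138811) = I*√138811 ≈ 372.57*I)
c = 107625 (c = 37485 + 70140 = 107625)
(u(252) + B) + c = (1440 + I*√138811) + 107625 = 109065 + I*√138811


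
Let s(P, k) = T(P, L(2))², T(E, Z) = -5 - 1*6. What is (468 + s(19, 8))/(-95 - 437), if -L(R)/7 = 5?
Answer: -31/28 ≈ -1.1071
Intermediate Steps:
L(R) = -35 (L(R) = -7*5 = -35)
T(E, Z) = -11 (T(E, Z) = -5 - 6 = -11)
s(P, k) = 121 (s(P, k) = (-11)² = 121)
(468 + s(19, 8))/(-95 - 437) = (468 + 121)/(-95 - 437) = 589/(-532) = 589*(-1/532) = -31/28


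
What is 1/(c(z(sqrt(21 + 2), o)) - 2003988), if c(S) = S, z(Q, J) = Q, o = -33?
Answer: -2003988/4015967904121 - sqrt(23)/4015967904121 ≈ -4.9901e-7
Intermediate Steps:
1/(c(z(sqrt(21 + 2), o)) - 2003988) = 1/(sqrt(21 + 2) - 2003988) = 1/(sqrt(23) - 2003988) = 1/(-2003988 + sqrt(23))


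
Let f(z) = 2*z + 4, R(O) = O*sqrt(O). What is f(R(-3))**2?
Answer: -92 - 48*I*sqrt(3) ≈ -92.0 - 83.138*I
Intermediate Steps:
R(O) = O**(3/2)
f(z) = 4 + 2*z
f(R(-3))**2 = (4 + 2*(-3)**(3/2))**2 = (4 + 2*(-3*I*sqrt(3)))**2 = (4 - 6*I*sqrt(3))**2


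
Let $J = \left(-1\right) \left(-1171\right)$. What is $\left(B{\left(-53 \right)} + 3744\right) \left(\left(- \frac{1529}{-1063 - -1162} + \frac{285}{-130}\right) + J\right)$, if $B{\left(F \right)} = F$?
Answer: $\frac{996152917}{234} \approx 4.2571 \cdot 10^{6}$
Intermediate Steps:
$J = 1171$
$\left(B{\left(-53 \right)} + 3744\right) \left(\left(- \frac{1529}{-1063 - -1162} + \frac{285}{-130}\right) + J\right) = \left(-53 + 3744\right) \left(\left(- \frac{1529}{-1063 - -1162} + \frac{285}{-130}\right) + 1171\right) = 3691 \left(\left(- \frac{1529}{-1063 + 1162} + 285 \left(- \frac{1}{130}\right)\right) + 1171\right) = 3691 \left(\left(- \frac{1529}{99} - \frac{57}{26}\right) + 1171\right) = 3691 \left(\left(\left(-1529\right) \frac{1}{99} - \frac{57}{26}\right) + 1171\right) = 3691 \left(\left(- \frac{139}{9} - \frac{57}{26}\right) + 1171\right) = 3691 \left(- \frac{4127}{234} + 1171\right) = 3691 \cdot \frac{269887}{234} = \frac{996152917}{234}$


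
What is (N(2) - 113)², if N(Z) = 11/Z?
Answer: 46225/4 ≈ 11556.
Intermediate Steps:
(N(2) - 113)² = (11/2 - 113)² = (-215/2)² = 46225/4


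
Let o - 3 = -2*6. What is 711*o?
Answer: -6399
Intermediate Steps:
o = -9 (o = 3 - 2*6 = 3 - 12 = -9)
711*o = 711*(-9) = -6399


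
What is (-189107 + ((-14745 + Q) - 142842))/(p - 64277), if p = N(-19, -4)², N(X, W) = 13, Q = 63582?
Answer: 70778/16027 ≈ 4.4162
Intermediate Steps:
p = 169 (p = 13² = 169)
(-189107 + ((-14745 + Q) - 142842))/(p - 64277) = (-189107 + ((-14745 + 63582) - 142842))/(169 - 64277) = (-189107 + (48837 - 142842))/(-64108) = (-189107 - 94005)*(-1/64108) = -283112*(-1/64108) = 70778/16027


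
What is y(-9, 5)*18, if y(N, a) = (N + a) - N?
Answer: 90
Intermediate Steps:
y(N, a) = a
y(-9, 5)*18 = 5*18 = 90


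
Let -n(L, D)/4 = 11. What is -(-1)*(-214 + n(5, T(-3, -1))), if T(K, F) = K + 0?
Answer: -258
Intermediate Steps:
T(K, F) = K
n(L, D) = -44 (n(L, D) = -4*11 = -44)
-(-1)*(-214 + n(5, T(-3, -1))) = -(-1)*(-214 - 44) = -(-1)*(-258) = -1*258 = -258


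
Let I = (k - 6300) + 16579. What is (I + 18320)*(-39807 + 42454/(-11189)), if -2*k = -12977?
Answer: -31258960910975/22378 ≈ -1.3969e+9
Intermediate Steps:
k = 12977/2 (k = -1/2*(-12977) = 12977/2 ≈ 6488.5)
I = 33535/2 (I = (12977/2 - 6300) + 16579 = 377/2 + 16579 = 33535/2 ≈ 16768.)
(I + 18320)*(-39807 + 42454/(-11189)) = (33535/2 + 18320)*(-39807 + 42454/(-11189)) = 70175*(-39807 + 42454*(-1/11189))/2 = 70175*(-39807 - 42454/11189)/2 = (70175/2)*(-445442977/11189) = -31258960910975/22378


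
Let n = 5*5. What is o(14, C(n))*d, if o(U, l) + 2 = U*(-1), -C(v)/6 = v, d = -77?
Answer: 1232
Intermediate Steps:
n = 25
C(v) = -6*v
o(U, l) = -2 - U (o(U, l) = -2 + U*(-1) = -2 - U)
o(14, C(n))*d = (-2 - 1*14)*(-77) = (-2 - 14)*(-77) = -16*(-77) = 1232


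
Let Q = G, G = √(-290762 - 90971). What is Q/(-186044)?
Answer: -I*√381733/186044 ≈ -0.003321*I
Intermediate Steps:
G = I*√381733 (G = √(-381733) = I*√381733 ≈ 617.85*I)
Q = I*√381733 ≈ 617.85*I
Q/(-186044) = (I*√381733)/(-186044) = (I*√381733)*(-1/186044) = -I*√381733/186044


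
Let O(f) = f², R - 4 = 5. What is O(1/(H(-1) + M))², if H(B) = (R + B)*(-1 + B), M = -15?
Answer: 1/923521 ≈ 1.0828e-6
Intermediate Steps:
R = 9 (R = 4 + 5 = 9)
H(B) = (-1 + B)*(9 + B) (H(B) = (9 + B)*(-1 + B) = (-1 + B)*(9 + B))
O(1/(H(-1) + M))² = ((1/((-9 + (-1)² + 8*(-1)) - 15))²)² = ((1/((-9 + 1 - 8) - 15))²)² = ((1/(-16 - 15))²)² = ((1/(-31))²)² = ((-1/31)²)² = (1/961)² = 1/923521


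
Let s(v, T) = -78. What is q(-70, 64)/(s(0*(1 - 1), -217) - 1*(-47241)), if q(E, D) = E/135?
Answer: -14/1273401 ≈ -1.0994e-5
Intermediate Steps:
q(E, D) = E/135 (q(E, D) = E*(1/135) = E/135)
q(-70, 64)/(s(0*(1 - 1), -217) - 1*(-47241)) = ((1/135)*(-70))/(-78 - 1*(-47241)) = -14/(27*(-78 + 47241)) = -14/27/47163 = -14/27*1/47163 = -14/1273401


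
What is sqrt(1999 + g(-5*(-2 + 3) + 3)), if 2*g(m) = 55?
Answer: sqrt(8106)/2 ≈ 45.017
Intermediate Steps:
g(m) = 55/2 (g(m) = (1/2)*55 = 55/2)
sqrt(1999 + g(-5*(-2 + 3) + 3)) = sqrt(1999 + 55/2) = sqrt(4053/2) = sqrt(8106)/2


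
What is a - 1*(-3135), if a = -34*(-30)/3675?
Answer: 768143/245 ≈ 3135.3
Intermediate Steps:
a = 68/245 (a = 1020*(1/3675) = 68/245 ≈ 0.27755)
a - 1*(-3135) = 68/245 - 1*(-3135) = 68/245 + 3135 = 768143/245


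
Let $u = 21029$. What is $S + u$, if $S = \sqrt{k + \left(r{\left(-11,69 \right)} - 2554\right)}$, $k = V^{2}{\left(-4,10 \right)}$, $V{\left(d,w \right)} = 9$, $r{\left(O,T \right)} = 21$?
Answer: $21029 + 2 i \sqrt{613} \approx 21029.0 + 49.518 i$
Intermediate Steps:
$k = 81$ ($k = 9^{2} = 81$)
$S = 2 i \sqrt{613}$ ($S = \sqrt{81 + \left(21 - 2554\right)} = \sqrt{81 - 2533} = \sqrt{-2452} = 2 i \sqrt{613} \approx 49.518 i$)
$S + u = 2 i \sqrt{613} + 21029 = 21029 + 2 i \sqrt{613}$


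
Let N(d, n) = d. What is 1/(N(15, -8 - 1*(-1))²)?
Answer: 1/225 ≈ 0.0044444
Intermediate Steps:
1/(N(15, -8 - 1*(-1))²) = 1/(15²) = 1/225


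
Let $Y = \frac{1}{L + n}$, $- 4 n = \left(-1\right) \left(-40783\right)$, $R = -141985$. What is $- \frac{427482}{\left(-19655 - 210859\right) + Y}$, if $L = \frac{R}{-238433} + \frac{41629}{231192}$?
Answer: $\frac{162104449484589645}{87412674883132213} \approx 1.8545$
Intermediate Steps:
$n = - \frac{40783}{4}$ ($n = - \frac{\left(-1\right) \left(-40783\right)}{4} = \left(- \frac{1}{4}\right) 40783 = - \frac{40783}{4} \approx -10196.0$)
$L = \frac{173083091}{223173288}$ ($L = - \frac{141985}{-238433} + \frac{41629}{231192} = \left(-141985\right) \left(- \frac{1}{238433}\right) + 41629 \cdot \frac{1}{231192} = \frac{141985}{238433} + \frac{2191}{12168} = \frac{173083091}{223173288} \approx 0.77555$)
$Y = - \frac{223173288}{2275245968035}$ ($Y = \frac{1}{\frac{173083091}{223173288} - \frac{40783}{4}} = \frac{1}{- \frac{2275245968035}{223173288}} = - \frac{223173288}{2275245968035} \approx -9.8088 \cdot 10^{-5}$)
$- \frac{427482}{\left(-19655 - 210859\right) + Y} = - \frac{427482}{\left(-19655 - 210859\right) - \frac{223173288}{2275245968035}} = - \frac{427482}{-230514 - \frac{223173288}{2275245968035}} = - \frac{427482}{- \frac{524476049298793278}{2275245968035}} = \left(-427482\right) \left(- \frac{2275245968035}{524476049298793278}\right) = \frac{162104449484589645}{87412674883132213}$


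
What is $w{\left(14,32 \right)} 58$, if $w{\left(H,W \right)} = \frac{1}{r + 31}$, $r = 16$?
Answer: $\frac{58}{47} \approx 1.234$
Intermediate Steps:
$w{\left(H,W \right)} = \frac{1}{47}$ ($w{\left(H,W \right)} = \frac{1}{16 + 31} = \frac{1}{47}$)
$w{\left(14,32 \right)} 58 = \frac{1}{47} \cdot 58 = \frac{58}{47}$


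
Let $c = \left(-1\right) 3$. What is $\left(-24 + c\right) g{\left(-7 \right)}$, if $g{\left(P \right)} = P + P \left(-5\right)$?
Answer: $-756$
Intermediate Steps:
$g{\left(P \right)} = - 4 P$ ($g{\left(P \right)} = P - 5 P = - 4 P$)
$c = -3$
$\left(-24 + c\right) g{\left(-7 \right)} = \left(-24 - 3\right) \left(\left(-4\right) \left(-7\right)\right) = \left(-27\right) 28 = -756$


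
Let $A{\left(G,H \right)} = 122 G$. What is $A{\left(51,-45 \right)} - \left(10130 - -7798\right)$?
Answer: $-11706$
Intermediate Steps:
$A{\left(51,-45 \right)} - \left(10130 - -7798\right) = 122 \cdot 51 - \left(10130 - -7798\right) = 6222 - \left(10130 + 7798\right) = 6222 - 17928 = -11706$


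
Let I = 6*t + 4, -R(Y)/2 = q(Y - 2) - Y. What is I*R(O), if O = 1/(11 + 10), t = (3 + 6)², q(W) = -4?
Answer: 11900/3 ≈ 3966.7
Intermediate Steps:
t = 81 (t = 9² = 81)
O = 1/21 ≈ 0.047619
R(Y) = 8 + 2*Y (R(Y) = -2*(-4 - Y) = 8 + 2*Y)
I = 490 (I = 6*81 + 4 = 486 + 4 = 490)
I*R(O) = 490*(8 + 2*(1/21)) = 490*(8 + 2/21) = 490*(170/21) = 11900/3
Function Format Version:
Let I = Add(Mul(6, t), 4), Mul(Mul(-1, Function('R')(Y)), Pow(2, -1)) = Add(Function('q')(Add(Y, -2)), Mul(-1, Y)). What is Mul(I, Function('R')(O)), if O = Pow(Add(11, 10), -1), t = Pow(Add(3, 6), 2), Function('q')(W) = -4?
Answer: Rational(11900, 3) ≈ 3966.7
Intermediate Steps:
t = 81 (t = Pow(9, 2) = 81)
O = Rational(1, 21) (O = Pow(21, -1) = Rational(1, 21) ≈ 0.047619)
Function('R')(Y) = Add(8, Mul(2, Y)) (Function('R')(Y) = Mul(-2, Add(-4, Mul(-1, Y))) = Add(8, Mul(2, Y)))
I = 490 (I = Add(Mul(6, 81), 4) = Add(486, 4) = 490)
Mul(I, Function('R')(O)) = Mul(490, Add(8, Mul(2, Rational(1, 21)))) = Mul(490, Add(8, Rational(2, 21))) = Mul(490, Rational(170, 21)) = Rational(11900, 3)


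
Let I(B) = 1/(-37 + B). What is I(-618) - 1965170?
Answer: -1287186351/655 ≈ -1.9652e+6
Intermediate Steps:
I(-618) - 1965170 = 1/(-37 - 618) - 1965170 = 1/(-655) - 1965170 = -1/655 - 1965170 = -1287186351/655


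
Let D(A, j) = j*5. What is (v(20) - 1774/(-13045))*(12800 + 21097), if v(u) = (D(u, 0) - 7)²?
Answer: 21727265163/13045 ≈ 1.6656e+6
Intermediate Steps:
D(A, j) = 5*j
v(u) = 49 (v(u) = (5*0 - 7)² = (0 - 7)² = (-7)² = 49)
(v(20) - 1774/(-13045))*(12800 + 21097) = (49 - 1774/(-13045))*(12800 + 21097) = (49 - 1774*(-1/13045))*33897 = (49 + 1774/13045)*33897 = (640979/13045)*33897 = 21727265163/13045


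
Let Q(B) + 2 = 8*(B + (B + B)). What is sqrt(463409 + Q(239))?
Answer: 3*sqrt(52127) ≈ 684.94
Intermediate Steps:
Q(B) = -2 + 24*B (Q(B) = -2 + 8*(B + (B + B)) = -2 + 8*(B + 2*B) = -2 + 8*(3*B) = -2 + 24*B)
sqrt(463409 + Q(239)) = sqrt(463409 + (-2 + 24*239)) = sqrt(463409 + (-2 + 5736)) = sqrt(463409 + 5734) = sqrt(469143) = 3*sqrt(52127)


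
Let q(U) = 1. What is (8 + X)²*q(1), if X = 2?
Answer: 100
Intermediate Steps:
(8 + X)²*q(1) = (8 + 2)²*1 = 10²*1 = 100*1 = 100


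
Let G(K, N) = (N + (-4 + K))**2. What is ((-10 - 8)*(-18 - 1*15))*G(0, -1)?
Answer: 14850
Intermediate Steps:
G(K, N) = (-4 + K + N)**2
((-10 - 8)*(-18 - 1*15))*G(0, -1) = ((-10 - 8)*(-18 - 1*15))*(-4 + 0 - 1)**2 = -18*(-18 - 15)*(-5)**2 = -18*(-33)*25 = 594*25 = 14850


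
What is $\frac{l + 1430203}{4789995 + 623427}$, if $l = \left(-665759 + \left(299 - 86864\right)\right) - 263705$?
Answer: $\frac{69029}{902237} \approx 0.076509$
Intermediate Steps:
$l = -1016029$ ($l = \left(-665759 + \left(299 - 86864\right)\right) - 263705 = \left(-665759 - 86565\right) - 263705 = -752324 - 263705 = -1016029$)
$\frac{l + 1430203}{4789995 + 623427} = \frac{-1016029 + 1430203}{4789995 + 623427} = \frac{414174}{5413422} = 414174 \cdot \frac{1}{5413422} = \frac{69029}{902237}$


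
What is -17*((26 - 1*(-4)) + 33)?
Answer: -1071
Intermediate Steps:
-17*((26 - 1*(-4)) + 33) = -17*((26 + 4) + 33) = -17*(30 + 33) = -17*63 = -1071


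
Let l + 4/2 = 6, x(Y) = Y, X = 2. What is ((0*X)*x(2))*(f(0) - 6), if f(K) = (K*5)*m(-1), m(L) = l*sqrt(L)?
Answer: 0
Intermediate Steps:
l = 4 (l = -2 + 6 = 4)
m(L) = 4*sqrt(L)
f(K) = 20*I*K (f(K) = (K*5)*(4*sqrt(-1)) = (5*K)*(4*I) = 20*I*K)
((0*X)*x(2))*(f(0) - 6) = ((0*2)*2)*(20*I*0 - 6) = (0*2)*(0 - 6) = 0*(-6) = 0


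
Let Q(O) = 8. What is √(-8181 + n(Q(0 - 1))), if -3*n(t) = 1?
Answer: 4*I*√4602/3 ≈ 90.451*I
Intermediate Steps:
n(t) = -⅓ (n(t) = -⅓*1 = -⅓)
√(-8181 + n(Q(0 - 1))) = √(-8181 - ⅓) = √(-24544/3) = 4*I*√4602/3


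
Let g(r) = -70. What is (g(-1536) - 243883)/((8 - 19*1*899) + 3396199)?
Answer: -243953/3379126 ≈ -0.072194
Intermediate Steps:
(g(-1536) - 243883)/((8 - 19*1*899) + 3396199) = (-70 - 243883)/((8 - 19*1*899) + 3396199) = -243953/((8 - 19*899) + 3396199) = -243953/((8 - 17081) + 3396199) = -243953/(-17073 + 3396199) = -243953/3379126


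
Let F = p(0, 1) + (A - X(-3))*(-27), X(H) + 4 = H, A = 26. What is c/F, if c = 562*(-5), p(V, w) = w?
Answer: 281/89 ≈ 3.1573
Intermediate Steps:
X(H) = -4 + H
c = -2810
F = -890 (F = 1 + (26 - (-4 - 3))*(-27) = 1 + (26 - 1*(-7))*(-27) = 1 + (26 + 7)*(-27) = 1 + 33*(-27) = 1 - 891 = -890)
c/F = -2810/(-890) = -2810*(-1/890) = 281/89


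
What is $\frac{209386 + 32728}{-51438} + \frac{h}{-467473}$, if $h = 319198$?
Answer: $- \frac{64800332323}{12022938087} \approx -5.3897$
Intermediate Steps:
$\frac{209386 + 32728}{-51438} + \frac{h}{-467473} = \frac{209386 + 32728}{-51438} + \frac{319198}{-467473} = 242114 \left(- \frac{1}{51438}\right) + 319198 \left(- \frac{1}{467473}\right) = - \frac{121057}{25719} - \frac{319198}{467473} = - \frac{64800332323}{12022938087}$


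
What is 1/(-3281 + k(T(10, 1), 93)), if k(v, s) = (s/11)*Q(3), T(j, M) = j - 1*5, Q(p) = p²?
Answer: -11/35254 ≈ -0.00031202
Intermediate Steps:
T(j, M) = -5 + j (T(j, M) = j - 5 = -5 + j)
k(v, s) = 9*s/11 (k(v, s) = (s/11)*3² = (s*(1/11))*9 = (s/11)*9 = 9*s/11)
1/(-3281 + k(T(10, 1), 93)) = 1/(-3281 + (9/11)*93) = 1/(-3281 + 837/11) = 1/(-35254/11) = -11/35254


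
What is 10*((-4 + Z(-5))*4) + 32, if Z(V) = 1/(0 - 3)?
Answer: -424/3 ≈ -141.33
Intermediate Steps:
Z(V) = -⅓ (Z(V) = 1/(-3) = -⅓)
10*((-4 + Z(-5))*4) + 32 = 10*((-4 - ⅓)*4) + 32 = 10*(-13/3*4) + 32 = 10*(-52/3) + 32 = -520/3 + 32 = -424/3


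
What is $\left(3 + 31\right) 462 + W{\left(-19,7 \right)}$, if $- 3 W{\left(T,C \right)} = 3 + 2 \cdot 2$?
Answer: $\frac{47117}{3} \approx 15706.0$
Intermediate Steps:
$W{\left(T,C \right)} = - \frac{7}{3}$ ($W{\left(T,C \right)} = - \frac{3 + 2 \cdot 2}{3} = - \frac{3 + 4}{3} = \left(- \frac{1}{3}\right) 7 = - \frac{7}{3}$)
$\left(3 + 31\right) 462 + W{\left(-19,7 \right)} = \left(3 + 31\right) 462 - \frac{7}{3} = 34 \cdot 462 - \frac{7}{3} = 15708 - \frac{7}{3} = \frac{47117}{3}$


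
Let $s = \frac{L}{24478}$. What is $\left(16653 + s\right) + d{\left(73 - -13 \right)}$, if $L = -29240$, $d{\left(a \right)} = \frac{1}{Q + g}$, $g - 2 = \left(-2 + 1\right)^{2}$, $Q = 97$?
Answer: $\frac{20380156939}{1223900} \approx 16652.0$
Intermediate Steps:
$g = 3$ ($g = 2 + \left(-2 + 1\right)^{2} = 2 + \left(-1\right)^{2} = 2 + 1 = 3$)
$d{\left(a \right)} = \frac{1}{100}$ ($d{\left(a \right)} = \frac{1}{97 + 3} = \frac{1}{100}$)
$s = - \frac{14620}{12239}$ ($s = - \frac{29240}{24478} = \left(-29240\right) \frac{1}{24478} = - \frac{14620}{12239} \approx -1.1945$)
$\left(16653 + s\right) + d{\left(73 - -13 \right)} = \left(16653 - \frac{14620}{12239}\right) + \frac{1}{100} = \frac{203801447}{12239} + \frac{1}{100} = \frac{20380156939}{1223900}$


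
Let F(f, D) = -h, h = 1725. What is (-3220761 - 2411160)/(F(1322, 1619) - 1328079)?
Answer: 625769/147756 ≈ 4.2352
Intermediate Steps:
F(f, D) = -1725 (F(f, D) = -1*1725 = -1725)
(-3220761 - 2411160)/(F(1322, 1619) - 1328079) = (-3220761 - 2411160)/(-1725 - 1328079) = -5631921/(-1329804) = -5631921*(-1/1329804) = 625769/147756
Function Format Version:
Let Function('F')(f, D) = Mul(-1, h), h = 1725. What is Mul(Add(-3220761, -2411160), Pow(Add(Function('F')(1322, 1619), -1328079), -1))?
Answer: Rational(625769, 147756) ≈ 4.2352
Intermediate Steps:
Function('F')(f, D) = -1725 (Function('F')(f, D) = Mul(-1, 1725) = -1725)
Mul(Add(-3220761, -2411160), Pow(Add(Function('F')(1322, 1619), -1328079), -1)) = Mul(Add(-3220761, -2411160), Pow(Add(-1725, -1328079), -1)) = Mul(-5631921, Pow(-1329804, -1)) = Mul(-5631921, Rational(-1, 1329804)) = Rational(625769, 147756)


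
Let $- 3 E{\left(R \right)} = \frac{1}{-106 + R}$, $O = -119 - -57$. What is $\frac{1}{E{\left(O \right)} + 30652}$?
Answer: $\frac{504}{15448609} \approx 3.2624 \cdot 10^{-5}$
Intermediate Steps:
$O = -62$ ($O = -119 + 57 = -62$)
$E{\left(R \right)} = - \frac{1}{3 \left(-106 + R\right)}$
$\frac{1}{E{\left(O \right)} + 30652} = \frac{1}{- \frac{1}{-318 + 3 \left(-62\right)} + 30652} = \frac{1}{- \frac{1}{-318 - 186} + 30652} = \frac{1}{- \frac{1}{-504} + 30652} = \frac{1}{\left(-1\right) \left(- \frac{1}{504}\right) + 30652} = \frac{1}{\frac{1}{504} + 30652} = \frac{1}{\frac{15448609}{504}} = \frac{504}{15448609}$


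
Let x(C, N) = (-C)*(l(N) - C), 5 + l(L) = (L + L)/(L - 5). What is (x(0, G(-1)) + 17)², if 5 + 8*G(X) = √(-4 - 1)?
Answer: 289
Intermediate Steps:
l(L) = -5 + 2*L/(-5 + L) (l(L) = -5 + (L + L)/(L - 5) = -5 + (2*L)/(-5 + L) = -5 + 2*L/(-5 + L))
G(X) = -5/8 + I*√5/8 (G(X) = -5/8 + √(-4 - 1)/8 = -5/8 + √(-5)/8 = -5/8 + (I*√5)/8 = -5/8 + I*√5/8)
x(C, N) = -C*(-C + (25 - 3*N)/(-5 + N)) (x(C, N) = (-C)*((25 - 3*N)/(-5 + N) - C) = (-C)*(-C + (25 - 3*N)/(-5 + N)) = -C*(-C + (25 - 3*N)/(-5 + N)))
(x(0, G(-1)) + 17)² = (0*(-25 + 3*(-5/8 + I*√5/8) + 0*(-5 + (-5/8 + I*√5/8)))/(-5 + (-5/8 + I*√5/8)) + 17)² = (0*(-25 + (-15/8 + 3*I*√5/8) + 0*(-45/8 + I*√5/8))/(-45/8 + I*√5/8) + 17)² = (0*(-25 + (-15/8 + 3*I*√5/8) + 0)/(-45/8 + I*√5/8) + 17)² = (0*(-215/8 + 3*I*√5/8)/(-45/8 + I*√5/8) + 17)² = (0 + 17)² = 17² = 289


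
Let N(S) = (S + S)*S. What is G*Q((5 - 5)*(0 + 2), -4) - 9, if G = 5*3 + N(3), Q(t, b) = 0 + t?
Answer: -9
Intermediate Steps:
N(S) = 2*S**2 (N(S) = (2*S)*S = 2*S**2)
Q(t, b) = t
G = 33 (G = 5*3 + 2*3**2 = 15 + 2*9 = 15 + 18 = 33)
G*Q((5 - 5)*(0 + 2), -4) - 9 = 33*((5 - 5)*(0 + 2)) - 9 = 33*(0*2) - 9 = 33*0 - 9 = 0 - 9 = -9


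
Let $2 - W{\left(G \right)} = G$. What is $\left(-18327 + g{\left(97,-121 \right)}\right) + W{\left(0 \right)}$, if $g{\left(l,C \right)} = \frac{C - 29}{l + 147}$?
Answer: $- \frac{2235725}{122} \approx -18326.0$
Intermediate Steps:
$g{\left(l,C \right)} = \frac{-29 + C}{147 + l}$
$W{\left(G \right)} = 2 - G$
$\left(-18327 + g{\left(97,-121 \right)}\right) + W{\left(0 \right)} = \left(-18327 + \frac{-29 - 121}{147 + 97}\right) + \left(2 - 0\right) = \left(-18327 + \frac{1}{244} \left(-150\right)\right) + \left(2 + 0\right) = \left(-18327 + \frac{1}{244} \left(-150\right)\right) + 2 = \left(-18327 - \frac{75}{122}\right) + 2 = - \frac{2235969}{122} + 2 = - \frac{2235725}{122}$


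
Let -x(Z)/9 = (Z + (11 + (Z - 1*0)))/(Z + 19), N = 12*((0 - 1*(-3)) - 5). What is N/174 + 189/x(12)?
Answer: -2717/145 ≈ -18.738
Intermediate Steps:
N = -24 (N = 12*((0 + 3) - 5) = 12*(3 - 5) = 12*(-2) = -24)
x(Z) = -9*(11 + 2*Z)/(19 + Z) (x(Z) = -9*(Z + (11 + (Z - 1*0)))/(Z + 19) = -9*(Z + (11 + (Z + 0)))/(19 + Z) = -9*(Z + (11 + Z))/(19 + Z) = -9*(11 + 2*Z)/(19 + Z))
N/174 + 189/x(12) = -24/174 + 189/((9*(-11 - 2*12)/(19 + 12))) = -24*1/174 + 189/((9*(-11 - 24)/31)) = -4/29 + 189/((9*(1/31)*(-35))) = -4/29 + 189/(-315/31) = -4/29 + 189*(-31/315) = -4/29 - 93/5 = -2717/145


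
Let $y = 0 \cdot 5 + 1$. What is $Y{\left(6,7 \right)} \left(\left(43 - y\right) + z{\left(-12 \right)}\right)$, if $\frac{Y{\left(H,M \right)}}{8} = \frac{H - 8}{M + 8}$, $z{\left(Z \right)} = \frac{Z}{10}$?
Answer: $- \frac{1088}{25} \approx -43.52$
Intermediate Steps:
$y = 1$ ($y = 0 + 1 = 1$)
$z{\left(Z \right)} = \frac{Z}{10}$ ($z{\left(Z \right)} = Z \frac{1}{10} = \frac{Z}{10}$)
$Y{\left(H,M \right)} = \frac{8 \left(-8 + H\right)}{8 + M}$ ($Y{\left(H,M \right)} = 8 \frac{H - 8}{M + 8} = 8 \frac{-8 + H}{8 + M} = \frac{8 \left(-8 + H\right)}{8 + M}$)
$Y{\left(6,7 \right)} \left(\left(43 - y\right) + z{\left(-12 \right)}\right) = \frac{8 \left(-8 + 6\right)}{8 + 7} \left(\left(43 - 1\right) + \frac{1}{10} \left(-12\right)\right) = 8 \cdot \frac{1}{15} \left(-2\right) \left(\left(43 - 1\right) - \frac{6}{5}\right) = 8 \cdot \frac{1}{15} \left(-2\right) \left(42 - \frac{6}{5}\right) = \left(- \frac{16}{15}\right) \frac{204}{5} = - \frac{1088}{25}$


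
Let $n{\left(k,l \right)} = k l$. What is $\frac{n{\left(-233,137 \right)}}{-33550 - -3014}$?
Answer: $\frac{31921}{30536} \approx 1.0454$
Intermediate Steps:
$\frac{n{\left(-233,137 \right)}}{-33550 - -3014} = \frac{\left(-233\right) 137}{-33550 - -3014} = - \frac{31921}{-33550 + 3014} = - \frac{31921}{-30536} = \left(-31921\right) \left(- \frac{1}{30536}\right) = \frac{31921}{30536}$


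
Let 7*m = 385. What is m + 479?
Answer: 534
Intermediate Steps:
m = 55 (m = (⅐)*385 = 55)
m + 479 = 55 + 479 = 534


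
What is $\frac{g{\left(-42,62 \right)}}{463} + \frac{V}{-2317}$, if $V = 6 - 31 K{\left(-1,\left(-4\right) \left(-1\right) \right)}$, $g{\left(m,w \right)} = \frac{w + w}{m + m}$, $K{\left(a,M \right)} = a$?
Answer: $- \frac{61654}{3218313} \approx -0.019157$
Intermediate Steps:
$g{\left(m,w \right)} = \frac{w}{m}$ ($g{\left(m,w \right)} = \frac{2 w}{2 m} = 2 w \frac{1}{2 m} = \frac{w}{m}$)
$V = 37$ ($V = 6 - -31 = 6 + 31 = 37$)
$\frac{g{\left(-42,62 \right)}}{463} + \frac{V}{-2317} = \frac{62 \frac{1}{-42}}{463} + \frac{37}{-2317} = 62 \left(- \frac{1}{42}\right) \frac{1}{463} + 37 \left(- \frac{1}{2317}\right) = \left(- \frac{31}{21}\right) \frac{1}{463} - \frac{37}{2317} = - \frac{31}{9723} - \frac{37}{2317} = - \frac{61654}{3218313}$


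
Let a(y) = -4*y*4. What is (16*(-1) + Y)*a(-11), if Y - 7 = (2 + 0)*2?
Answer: -880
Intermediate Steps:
Y = 11 (Y = 7 + (2 + 0)*2 = 7 + 2*2 = 7 + 4 = 11)
a(y) = -16*y
(16*(-1) + Y)*a(-11) = (16*(-1) + 11)*(-16*(-11)) = (-16 + 11)*176 = -5*176 = -880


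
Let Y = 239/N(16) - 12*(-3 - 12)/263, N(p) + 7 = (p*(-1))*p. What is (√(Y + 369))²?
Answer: 96988/263 ≈ 368.78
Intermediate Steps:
N(p) = -7 - p² (N(p) = -7 + (p*(-1))*p = -7 + (-p)*p = -7 - p²)
Y = -59/263 (Y = 239/(-7 - 1*16²) - 12*(-3 - 12)/263 = 239/(-7 - 1*256) - 12*(-15)*(1/263) = 239/(-7 - 256) + 180*(1/263) = 239/(-263) + 180/263 = 239*(-1/263) + 180/263 = -239/263 + 180/263 = -59/263 ≈ -0.22433)
(√(Y + 369))² = (√(-59/263 + 369))² = (√(96988/263))² = (2*√6376961/263)² = 96988/263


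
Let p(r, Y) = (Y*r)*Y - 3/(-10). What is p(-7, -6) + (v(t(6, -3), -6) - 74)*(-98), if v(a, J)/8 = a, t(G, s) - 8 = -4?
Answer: 38643/10 ≈ 3864.3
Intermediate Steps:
t(G, s) = 4 (t(G, s) = 8 - 4 = 4)
v(a, J) = 8*a
p(r, Y) = 3/10 + r*Y**2 (p(r, Y) = r*Y**2 - 3*(-1/10) = r*Y**2 + 3/10 = 3/10 + r*Y**2)
p(-7, -6) + (v(t(6, -3), -6) - 74)*(-98) = (3/10 - 7*(-6)**2) + (8*4 - 74)*(-98) = (3/10 - 7*36) + (32 - 74)*(-98) = (3/10 - 252) - 42*(-98) = -2517/10 + 4116 = 38643/10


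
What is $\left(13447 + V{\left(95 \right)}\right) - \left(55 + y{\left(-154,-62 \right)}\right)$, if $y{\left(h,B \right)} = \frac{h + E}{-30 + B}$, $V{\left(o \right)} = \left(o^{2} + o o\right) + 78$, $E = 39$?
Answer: $\frac{126075}{4} \approx 31519.0$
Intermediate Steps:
$V{\left(o \right)} = 78 + 2 o^{2}$ ($V{\left(o \right)} = \left(o^{2} + o^{2}\right) + 78 = 2 o^{2} + 78 = 78 + 2 o^{2}$)
$y{\left(h,B \right)} = \frac{39 + h}{-30 + B}$ ($y{\left(h,B \right)} = \frac{h + 39}{-30 + B} = \frac{39 + h}{-30 + B}$)
$\left(13447 + V{\left(95 \right)}\right) - \left(55 + y{\left(-154,-62 \right)}\right) = \left(13447 + \left(78 + 2 \cdot 95^{2}\right)\right) - \left(55 + \frac{39 - 154}{-30 - 62}\right) = \left(13447 + \left(78 + 2 \cdot 9025\right)\right) - \left(55 + \frac{1}{-92} \left(-115\right)\right) = \left(13447 + \left(78 + 18050\right)\right) - \left(55 - - \frac{5}{4}\right) = \left(13447 + 18128\right) - \frac{225}{4} = 31575 - \frac{225}{4} = \frac{126075}{4}$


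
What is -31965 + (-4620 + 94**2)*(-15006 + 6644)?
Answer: -35286157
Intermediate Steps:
-31965 + (-4620 + 94**2)*(-15006 + 6644) = -31965 + (-4620 + 8836)*(-8362) = -31965 + 4216*(-8362) = -31965 - 35254192 = -35286157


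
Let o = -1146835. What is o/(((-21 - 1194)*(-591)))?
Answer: -229367/143613 ≈ -1.5971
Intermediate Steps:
o/(((-21 - 1194)*(-591))) = -1146835*(-1/(591*(-21 - 1194))) = -1146835/((-1215*(-591))) = -1146835/718065 = -1146835*1/718065 = -229367/143613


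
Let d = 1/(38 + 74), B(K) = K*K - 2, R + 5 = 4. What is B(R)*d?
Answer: -1/112 ≈ -0.0089286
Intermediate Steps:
R = -1 (R = -5 + 4 = -1)
B(K) = -2 + K**2 (B(K) = K**2 - 2 = -2 + K**2)
d = 1/112 ≈ 0.0089286
B(R)*d = (-2 + (-1)**2)*(1/112) = (-2 + 1)*(1/112) = -1*1/112 = -1/112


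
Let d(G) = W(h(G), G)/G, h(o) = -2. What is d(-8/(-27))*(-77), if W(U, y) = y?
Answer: -77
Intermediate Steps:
d(G) = 1 (d(G) = G/G = 1)
d(-8/(-27))*(-77) = 1*(-77) = -77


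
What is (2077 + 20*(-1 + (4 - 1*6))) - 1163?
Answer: 854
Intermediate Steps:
(2077 + 20*(-1 + (4 - 1*6))) - 1163 = (2077 + 20*(-1 + (4 - 6))) - 1163 = (2077 + 20*(-1 - 2)) - 1163 = (2077 + 20*(-3)) - 1163 = (2077 - 60) - 1163 = 2017 - 1163 = 854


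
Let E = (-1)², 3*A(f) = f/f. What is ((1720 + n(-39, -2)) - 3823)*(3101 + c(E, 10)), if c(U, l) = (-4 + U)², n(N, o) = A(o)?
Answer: -19617880/3 ≈ -6.5393e+6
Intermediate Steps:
A(f) = ⅓ (A(f) = (f/f)/3 = (⅓)*1 = ⅓)
n(N, o) = ⅓
E = 1
((1720 + n(-39, -2)) - 3823)*(3101 + c(E, 10)) = ((1720 + ⅓) - 3823)*(3101 + (-4 + 1)²) = (5161/3 - 3823)*(3101 + (-3)²) = -6308*(3101 + 9)/3 = -6308/3*3110 = -19617880/3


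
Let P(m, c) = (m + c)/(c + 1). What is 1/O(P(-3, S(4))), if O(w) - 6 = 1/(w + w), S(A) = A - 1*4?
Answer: 6/35 ≈ 0.17143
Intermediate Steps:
S(A) = -4 + A (S(A) = A - 4 = -4 + A)
P(m, c) = (c + m)/(1 + c)
O(w) = 6 + 1/(2*w) (O(w) = 6 + 1/(w + w) = 6 + 1/(2*w))
1/O(P(-3, S(4))) = 1/(6 + 1/(2*((((-4 + 4) - 3)/(1 + (-4 + 4)))))) = 1/(6 + 1/(2*(((0 - 3)/(1 + 0))))) = 1/(6 + 1/(2*((-3/1)))) = 1/(6 + 1/(2*((1*(-3))))) = 1/(6 + (½)/(-3)) = 1/(6 + (½)*(-⅓)) = 1/(6 - ⅙) = 1/(35/6) = 6/35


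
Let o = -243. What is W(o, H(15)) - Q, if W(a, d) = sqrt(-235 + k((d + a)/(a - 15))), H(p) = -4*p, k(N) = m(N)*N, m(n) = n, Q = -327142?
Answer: 327142 + I*sqrt(1727859)/86 ≈ 3.2714e+5 + 15.285*I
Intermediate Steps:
k(N) = N**2 (k(N) = N*N = N**2)
W(a, d) = sqrt(-235 + (a + d)**2/(-15 + a)**2) (W(a, d) = sqrt(-235 + ((d + a)/(a - 15))**2) = sqrt(-235 + ((a + d)/(-15 + a))**2) = sqrt(-235 + (a + d)**2/(-15 + a)**2))
W(o, H(15)) - Q = sqrt(-235 + (-243 - 4*15)**2/(-15 - 243)**2) - 1*(-327142) = sqrt(-235 + (-243 - 60)**2/(-258)**2) + 327142 = sqrt(-235 + (1/66564)*(-303)**2) + 327142 = sqrt(-235 + (1/66564)*91809) + 327142 = sqrt(-235 + 10201/7396) + 327142 = sqrt(-1727859/7396) + 327142 = I*sqrt(1727859)/86 + 327142 = 327142 + I*sqrt(1727859)/86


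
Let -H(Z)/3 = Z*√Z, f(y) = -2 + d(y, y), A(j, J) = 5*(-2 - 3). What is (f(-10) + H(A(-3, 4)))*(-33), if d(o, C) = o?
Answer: 396 - 12375*I ≈ 396.0 - 12375.0*I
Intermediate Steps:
A(j, J) = -25 (A(j, J) = 5*(-5) = -25)
f(y) = -2 + y
H(Z) = -3*Z^(3/2) (H(Z) = -3*Z*√Z = -3*Z^(3/2))
(f(-10) + H(A(-3, 4)))*(-33) = ((-2 - 10) - (-375)*I)*(-33) = (-12 - (-375)*I)*(-33) = (-12 + 375*I)*(-33) = 396 - 12375*I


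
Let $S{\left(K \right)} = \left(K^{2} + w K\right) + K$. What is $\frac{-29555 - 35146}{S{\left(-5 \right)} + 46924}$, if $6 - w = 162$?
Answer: $- \frac{21567}{15908} \approx -1.3557$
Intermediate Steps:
$w = -156$ ($w = 6 - 162 = -156$)
$S{\left(K \right)} = K^{2} - 155 K$ ($S{\left(K \right)} = \left(K^{2} - 156 K\right) + K = K^{2} - 155 K$)
$\frac{-29555 - 35146}{S{\left(-5 \right)} + 46924} = \frac{-29555 - 35146}{- 5 \left(-155 - 5\right) + 46924} = \frac{-29555 - 35146}{\left(-5\right) \left(-160\right) + 46924} = \frac{-29555 - 35146}{800 + 46924} = - \frac{64701}{47724} = \left(-64701\right) \frac{1}{47724} = - \frac{21567}{15908}$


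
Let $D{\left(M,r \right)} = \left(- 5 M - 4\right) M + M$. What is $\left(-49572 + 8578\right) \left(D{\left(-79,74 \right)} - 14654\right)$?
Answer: $1870228268$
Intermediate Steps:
$D{\left(M,r \right)} = M + M \left(-4 - 5 M\right)$ ($D{\left(M,r \right)} = \left(-4 - 5 M\right) M + M = M \left(-4 - 5 M\right) + M = M + M \left(-4 - 5 M\right)$)
$\left(-49572 + 8578\right) \left(D{\left(-79,74 \right)} - 14654\right) = \left(-49572 + 8578\right) \left(\left(-1\right) \left(-79\right) \left(3 + 5 \left(-79\right)\right) - 14654\right) = - 40994 \left(\left(-1\right) \left(-79\right) \left(3 - 395\right) - 14654\right) = - 40994 \left(\left(-1\right) \left(-79\right) \left(-392\right) - 14654\right) = - 40994 \left(-30968 - 14654\right) = \left(-40994\right) \left(-45622\right) = 1870228268$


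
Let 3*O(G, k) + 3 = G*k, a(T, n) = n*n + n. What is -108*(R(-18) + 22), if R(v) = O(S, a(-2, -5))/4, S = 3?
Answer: -2889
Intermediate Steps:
a(T, n) = n + n² (a(T, n) = n² + n = n + n²)
O(G, k) = -1 + G*k/3 (O(G, k) = -1 + (G*k)/3 = -1 + G*k/3)
R(v) = 19/4 (R(v) = (-1 + (⅓)*3*(-5*(1 - 5)))/4 = (-1 + (⅓)*3*(-5*(-4)))*(¼) = (-1 + (⅓)*3*20)*(¼) = (-1 + 20)*(¼) = 19*(¼) = 19/4)
-108*(R(-18) + 22) = -108*(19/4 + 22) = -108*107/4 = -1*2889 = -2889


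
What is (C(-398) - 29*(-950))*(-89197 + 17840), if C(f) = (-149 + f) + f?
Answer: -1898452985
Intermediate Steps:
C(f) = -149 + 2*f
(C(-398) - 29*(-950))*(-89197 + 17840) = ((-149 + 2*(-398)) - 29*(-950))*(-89197 + 17840) = ((-149 - 796) + 27550)*(-71357) = (-945 + 27550)*(-71357) = 26605*(-71357) = -1898452985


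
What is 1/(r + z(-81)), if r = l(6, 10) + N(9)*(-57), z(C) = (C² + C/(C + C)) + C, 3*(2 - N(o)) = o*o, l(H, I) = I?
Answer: 2/15831 ≈ 0.00012633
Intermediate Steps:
N(o) = 2 - o²/3 (N(o) = 2 - o*o/3 = 2 - o²/3)
z(C) = ½ + C + C² (z(C) = (C² + C/((2*C))) + C = (C² + (1/(2*C))*C) + C = (C² + ½) + C = (½ + C²) + C = ½ + C + C²)
r = 1435 (r = 10 + (2 - ⅓*9²)*(-57) = 10 + (2 - ⅓*81)*(-57) = 10 + (2 - 27)*(-57) = 10 - 25*(-57) = 10 + 1425 = 1435)
1/(r + z(-81)) = 1/(1435 + (½ - 81 + (-81)²)) = 1/(1435 + (½ - 81 + 6561)) = 1/(1435 + 12961/2) = 1/(15831/2) = 2/15831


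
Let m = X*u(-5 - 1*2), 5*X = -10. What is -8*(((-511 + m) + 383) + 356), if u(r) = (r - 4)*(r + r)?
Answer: 640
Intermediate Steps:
u(r) = 2*r*(-4 + r) (u(r) = (-4 + r)*(2*r) = 2*r*(-4 + r))
X = -2 (X = (⅕)*(-10) = -2)
m = -308 (m = -4*(-5 - 1*2)*(-4 + (-5 - 1*2)) = -4*(-5 - 2)*(-4 + (-5 - 2)) = -4*(-7)*(-4 - 7) = -4*(-7)*(-11) = -2*154 = -308)
-8*(((-511 + m) + 383) + 356) = -8*(((-511 - 308) + 383) + 356) = -8*((-819 + 383) + 356) = -8*(-436 + 356) = -8*(-80) = 640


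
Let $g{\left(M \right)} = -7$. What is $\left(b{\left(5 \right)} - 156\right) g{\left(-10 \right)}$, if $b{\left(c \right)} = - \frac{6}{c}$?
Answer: $\frac{5502}{5} \approx 1100.4$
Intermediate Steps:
$\left(b{\left(5 \right)} - 156\right) g{\left(-10 \right)} = \left(- \frac{6}{5} - 156\right) \left(-7\right) = \left(- \frac{786}{5}\right) \left(-7\right) = \frac{5502}{5}$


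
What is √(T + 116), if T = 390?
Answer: √506 ≈ 22.494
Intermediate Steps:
√(T + 116) = √(390 + 116) = √506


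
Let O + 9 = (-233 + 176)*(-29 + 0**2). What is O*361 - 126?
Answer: 593358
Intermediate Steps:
O = 1644 (O = -9 + (-233 + 176)*(-29 + 0**2) = -9 - 57*(-29 + 0) = -9 - 57*(-29) = -9 + 1653 = 1644)
O*361 - 126 = 1644*361 - 126 = 593484 - 126 = 593358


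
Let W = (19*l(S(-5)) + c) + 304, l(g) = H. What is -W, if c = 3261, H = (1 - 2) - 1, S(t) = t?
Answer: -3527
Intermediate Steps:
H = -2 (H = -1 - 1 = -2)
l(g) = -2
W = 3527 (W = (19*(-2) + 3261) + 304 = (-38 + 3261) + 304 = 3223 + 304 = 3527)
-W = -1*3527 = -3527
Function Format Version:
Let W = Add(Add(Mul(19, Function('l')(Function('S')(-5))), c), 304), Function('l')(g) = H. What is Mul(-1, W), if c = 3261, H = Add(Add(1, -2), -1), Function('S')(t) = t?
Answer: -3527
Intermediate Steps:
H = -2 (H = Add(-1, -1) = -2)
Function('l')(g) = -2
W = 3527 (W = Add(Add(Mul(19, -2), 3261), 304) = Add(Add(-38, 3261), 304) = Add(3223, 304) = 3527)
Mul(-1, W) = Mul(-1, 3527) = -3527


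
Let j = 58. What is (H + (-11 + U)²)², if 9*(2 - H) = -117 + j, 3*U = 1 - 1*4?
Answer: 1885129/81 ≈ 23273.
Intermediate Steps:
U = -1 (U = (1 - 1*4)/3 = (1 - 4)/3 = (⅓)*(-3) = -1)
H = 77/9 (H = 2 - (-117 + 58)/9 = 2 - ⅑*(-59) = 2 + 59/9 = 77/9 ≈ 8.5556)
(H + (-11 + U)²)² = (77/9 + (-11 - 1)²)² = (77/9 + (-12)²)² = (77/9 + 144)² = (1373/9)² = 1885129/81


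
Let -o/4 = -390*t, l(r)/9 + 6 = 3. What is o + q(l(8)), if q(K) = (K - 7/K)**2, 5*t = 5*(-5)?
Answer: -5164916/729 ≈ -7084.9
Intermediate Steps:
l(r) = -27 (l(r) = -54 + 9*3 = -54 + 27 = -27)
t = -5 (t = (5*(-5))/5 = (1/5)*(-25) = -5)
o = -7800 (o = -(-1560)*(-5) = -4*1950 = -7800)
o + q(l(8)) = -7800 + (-7 + (-27)**2)**2/(-27)**2 = -7800 + (-7 + 729)**2/729 = -7800 + (1/729)*722**2 = -7800 + (1/729)*521284 = -7800 + 521284/729 = -5164916/729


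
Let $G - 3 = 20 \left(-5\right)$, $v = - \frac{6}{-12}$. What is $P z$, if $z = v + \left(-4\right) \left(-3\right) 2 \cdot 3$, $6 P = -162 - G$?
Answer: $- \frac{9425}{12} \approx -785.42$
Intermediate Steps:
$v = \frac{1}{2}$ ($v = \left(-6\right) \left(- \frac{1}{12}\right) = \frac{1}{2} \approx 0.5$)
$G = -97$ ($G = 3 + 20 \left(-5\right) = 3 - 100 = -97$)
$P = - \frac{65}{6}$ ($P = \frac{-162 - -97}{6} = \frac{-162 + 97}{6} = \frac{1}{6} \left(-65\right) = - \frac{65}{6} \approx -10.833$)
$z = \frac{145}{2}$ ($z = \frac{1}{2} + \left(-4\right) \left(-3\right) 2 \cdot 3 = \frac{1}{2} + 12 \cdot 6 = \frac{1}{2} + 72 = \frac{145}{2} \approx 72.5$)
$P z = \left(- \frac{65}{6}\right) \frac{145}{2} = - \frac{9425}{12}$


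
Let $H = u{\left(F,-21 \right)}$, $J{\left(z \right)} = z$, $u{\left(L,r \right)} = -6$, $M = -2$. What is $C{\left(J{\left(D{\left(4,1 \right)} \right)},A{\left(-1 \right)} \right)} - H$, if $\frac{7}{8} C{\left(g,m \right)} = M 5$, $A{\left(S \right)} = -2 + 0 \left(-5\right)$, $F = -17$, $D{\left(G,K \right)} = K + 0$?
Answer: $- \frac{38}{7} \approx -5.4286$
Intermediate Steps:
$D{\left(G,K \right)} = K$
$A{\left(S \right)} = -2$ ($A{\left(S \right)} = -2 + 0 = -2$)
$C{\left(g,m \right)} = - \frac{80}{7}$ ($C{\left(g,m \right)} = \frac{8 \left(\left(-2\right) 5\right)}{7} = \frac{8}{7} \left(-10\right) = - \frac{80}{7}$)
$H = -6$
$C{\left(J{\left(D{\left(4,1 \right)} \right)},A{\left(-1 \right)} \right)} - H = - \frac{80}{7} - -6 = - \frac{80}{7} + 6 = - \frac{38}{7}$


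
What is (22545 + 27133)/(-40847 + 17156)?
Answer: -49678/23691 ≈ -2.0969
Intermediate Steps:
(22545 + 27133)/(-40847 + 17156) = 49678/(-23691) = 49678*(-1/23691) = -49678/23691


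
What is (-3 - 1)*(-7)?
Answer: 28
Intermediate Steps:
(-3 - 1)*(-7) = -4*(-7) = 28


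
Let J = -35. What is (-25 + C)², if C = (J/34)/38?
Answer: 1045552225/1669264 ≈ 626.36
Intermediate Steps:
C = -35/1292 (C = -35/34/38 = -35*1/34*(1/38) = -35/34*1/38 = -35/1292 ≈ -0.027090)
(-25 + C)² = (-25 - 35/1292)² = (-32335/1292)² = 1045552225/1669264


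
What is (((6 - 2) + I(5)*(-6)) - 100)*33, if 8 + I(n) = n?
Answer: -2574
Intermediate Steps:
I(n) = -8 + n
(((6 - 2) + I(5)*(-6)) - 100)*33 = (((6 - 2) + (-8 + 5)*(-6)) - 100)*33 = ((4 - 3*(-6)) - 100)*33 = ((4 + 18) - 100)*33 = (22 - 100)*33 = -78*33 = -2574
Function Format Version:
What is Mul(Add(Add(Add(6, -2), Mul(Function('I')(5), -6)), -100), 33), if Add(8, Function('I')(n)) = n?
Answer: -2574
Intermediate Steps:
Function('I')(n) = Add(-8, n)
Mul(Add(Add(Add(6, -2), Mul(Function('I')(5), -6)), -100), 33) = Mul(Add(Add(Add(6, -2), Mul(Add(-8, 5), -6)), -100), 33) = Mul(Add(Add(4, Mul(-3, -6)), -100), 33) = Mul(Add(Add(4, 18), -100), 33) = Mul(Add(22, -100), 33) = Mul(-78, 33) = -2574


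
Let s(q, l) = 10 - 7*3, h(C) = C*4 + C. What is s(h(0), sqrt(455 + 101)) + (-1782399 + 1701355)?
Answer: -81055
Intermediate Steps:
h(C) = 5*C (h(C) = 4*C + C = 5*C)
s(q, l) = -11 (s(q, l) = 10 - 21 = -11)
s(h(0), sqrt(455 + 101)) + (-1782399 + 1701355) = -11 + (-1782399 + 1701355) = -11 - 81044 = -81055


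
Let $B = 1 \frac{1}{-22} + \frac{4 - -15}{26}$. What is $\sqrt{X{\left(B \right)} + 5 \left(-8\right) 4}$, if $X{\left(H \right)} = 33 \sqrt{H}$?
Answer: $\frac{\sqrt{-27040 + 273 \sqrt{286}}}{13} \approx 11.519 i$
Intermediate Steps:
$B = \frac{98}{143}$ ($B = 1 \left(- \frac{1}{22}\right) + \left(4 + 15\right) \frac{1}{26} = - \frac{1}{22} + 19 \cdot \frac{1}{26} = - \frac{1}{22} + \frac{19}{26} = \frac{98}{143} \approx 0.68531$)
$\sqrt{X{\left(B \right)} + 5 \left(-8\right) 4} = \sqrt{33 \sqrt{\frac{98}{143}} + 5 \left(-8\right) 4} = \sqrt{33 \frac{7 \sqrt{286}}{143} - 160} = \sqrt{\frac{21 \sqrt{286}}{13} - 160} = \sqrt{-160 + \frac{21 \sqrt{286}}{13}}$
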